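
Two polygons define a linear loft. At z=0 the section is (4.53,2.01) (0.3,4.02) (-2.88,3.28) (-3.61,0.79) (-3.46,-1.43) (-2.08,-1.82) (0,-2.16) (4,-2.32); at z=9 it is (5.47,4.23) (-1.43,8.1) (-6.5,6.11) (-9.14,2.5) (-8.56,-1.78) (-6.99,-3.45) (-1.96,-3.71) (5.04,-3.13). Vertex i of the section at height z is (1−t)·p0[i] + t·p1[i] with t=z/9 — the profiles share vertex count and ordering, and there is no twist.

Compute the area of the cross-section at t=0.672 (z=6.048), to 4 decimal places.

Cross-section at t=0.672: each vertex is (1-t)·p0[i] + t·p1[i].
  v1: (1-0.672)·(4.53,2.01) + 0.672·(5.47,4.23) = (5.1617,3.5018)
  v2: (1-0.672)·(0.3,4.02) + 0.672·(-1.43,8.1) = (-0.8626,6.7618)
  v3: (1-0.672)·(-2.88,3.28) + 0.672·(-6.5,6.11) = (-5.3126,5.1818)
  v4: (1-0.672)·(-3.61,0.79) + 0.672·(-9.14,2.5) = (-7.3262,1.9391)
  v5: (1-0.672)·(-3.46,-1.43) + 0.672·(-8.56,-1.78) = (-6.8872,-1.6652)
  v6: (1-0.672)·(-2.08,-1.82) + 0.672·(-6.99,-3.45) = (-5.3795,-2.9154)
  v7: (1-0.672)·(0,-2.16) + 0.672·(-1.96,-3.71) = (-1.3171,-3.2016)
  v8: (1-0.672)·(4,-2.32) + 0.672·(5.04,-3.13) = (4.6989,-2.8643)
Shoelace sum Σ(x_i·y_{i+1} − x_{i+1}·y_i):
  i=1: 5.1617·6.7618 − -0.8626·3.5018 = +37.9226 (running +37.9226)
  i=2: -0.8626·5.1818 − -5.3126·6.7618 = +31.4532 (running +69.3758)
  i=3: -5.3126·1.9391 − -7.3262·5.1818 = +27.6606 (running +97.0364)
  i=4: -7.3262·-1.6652 − -6.8872·1.9391 = +25.5546 (running +122.5910)
  i=5: -6.8872·-2.9154 − -5.3795·-1.6652 = +11.1207 (running +133.7117)
  i=6: -5.3795·-3.2016 − -1.3171·-2.9154 = +13.3832 (running +147.0949)
  i=7: -1.3171·-2.8643 − 4.6989·-3.2016 = +18.8166 (running +165.9115)
  i=8: 4.6989·3.5018 − 5.1617·-2.8643 = +31.2394 (running +197.1509)
Area = |Σ|/2 = |197.1509|/2 = 98.5754

Area at t=0.672: 98.5754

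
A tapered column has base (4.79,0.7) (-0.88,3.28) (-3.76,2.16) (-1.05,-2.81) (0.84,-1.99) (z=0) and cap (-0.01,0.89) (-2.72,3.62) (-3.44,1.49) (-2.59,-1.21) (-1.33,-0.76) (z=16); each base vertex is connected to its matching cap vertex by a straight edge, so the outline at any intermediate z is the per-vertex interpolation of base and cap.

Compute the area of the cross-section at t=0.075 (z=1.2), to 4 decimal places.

Cross-section at t=0.075: each vertex is (1-t)·p0[i] + t·p1[i].
  v1: (1-0.075)·(4.79,0.7) + 0.075·(-0.01,0.89) = (4.4300,0.7142)
  v2: (1-0.075)·(-0.88,3.28) + 0.075·(-2.72,3.62) = (-1.0180,3.3055)
  v3: (1-0.075)·(-3.76,2.16) + 0.075·(-3.44,1.49) = (-3.7360,2.1098)
  v4: (1-0.075)·(-1.05,-2.81) + 0.075·(-2.59,-1.21) = (-1.1655,-2.6900)
  v5: (1-0.075)·(0.84,-1.99) + 0.075·(-1.33,-0.76) = (0.6773,-1.8978)
Shoelace sum Σ(x_i·y_{i+1} − x_{i+1}·y_i):
  i=1: 4.4300·3.3055 − -1.0180·0.7142 = +15.3705 (running +15.3705)
  i=2: -1.0180·2.1098 − -3.7360·3.3055 = +10.2016 (running +25.5721)
  i=3: -3.7360·-2.6900 − -1.1655·2.1098 = +12.5088 (running +38.0808)
  i=4: -1.1655·-1.8978 − 0.6773·-2.6900 = +4.0336 (running +42.1145)
  i=5: 0.6773·0.7142 − 4.4300·-1.8978 = +8.8908 (running +51.0052)
Area = |Σ|/2 = |51.0052|/2 = 25.5026

Area at t=0.075: 25.5026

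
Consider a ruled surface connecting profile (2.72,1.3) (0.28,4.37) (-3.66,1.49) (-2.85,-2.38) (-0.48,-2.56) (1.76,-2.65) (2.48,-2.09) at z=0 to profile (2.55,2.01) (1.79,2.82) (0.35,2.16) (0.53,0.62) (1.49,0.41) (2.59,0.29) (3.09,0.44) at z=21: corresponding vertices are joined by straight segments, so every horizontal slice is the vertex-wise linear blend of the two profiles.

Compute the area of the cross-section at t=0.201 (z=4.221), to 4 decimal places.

Area at t=0.201: 24.7843

Cross-section at t=0.201: each vertex is (1-t)·p0[i] + t·p1[i].
  v1: (1-0.201)·(2.72,1.3) + 0.201·(2.55,2.01) = (2.6858,1.4427)
  v2: (1-0.201)·(0.28,4.37) + 0.201·(1.79,2.82) = (0.5835,4.0584)
  v3: (1-0.201)·(-3.66,1.49) + 0.201·(0.35,2.16) = (-2.8540,1.6247)
  v4: (1-0.201)·(-2.85,-2.38) + 0.201·(0.53,0.62) = (-2.1706,-1.7770)
  v5: (1-0.201)·(-0.48,-2.56) + 0.201·(1.49,0.41) = (-0.0840,-1.9630)
  v6: (1-0.201)·(1.76,-2.65) + 0.201·(2.59,0.29) = (1.9268,-2.0591)
  v7: (1-0.201)·(2.48,-2.09) + 0.201·(3.09,0.44) = (2.6026,-1.5815)
Shoelace sum Σ(x_i·y_{i+1} − x_{i+1}·y_i):
  i=1: 2.6858·4.0584 − 0.5835·1.4427 = +10.0585 (running +10.0585)
  i=2: 0.5835·1.6247 − -2.8540·4.0584 = +12.5308 (running +22.5893)
  i=3: -2.8540·-1.7770 − -2.1706·1.6247 = +8.5981 (running +31.1873)
  i=4: -2.1706·-1.9630 − -0.0840·-1.7770 = +4.1117 (running +35.2990)
  i=5: -0.0840·-2.0591 − 1.9268·-1.9630 = +3.9554 (running +39.2545)
  i=6: 1.9268·-1.5815 − 2.6026·-2.0591 = +2.3117 (running +41.5662)
  i=7: 2.6026·1.4427 − 2.6858·-1.5815 = +8.0024 (running +49.5685)
Area = |Σ|/2 = |49.5685|/2 = 24.7843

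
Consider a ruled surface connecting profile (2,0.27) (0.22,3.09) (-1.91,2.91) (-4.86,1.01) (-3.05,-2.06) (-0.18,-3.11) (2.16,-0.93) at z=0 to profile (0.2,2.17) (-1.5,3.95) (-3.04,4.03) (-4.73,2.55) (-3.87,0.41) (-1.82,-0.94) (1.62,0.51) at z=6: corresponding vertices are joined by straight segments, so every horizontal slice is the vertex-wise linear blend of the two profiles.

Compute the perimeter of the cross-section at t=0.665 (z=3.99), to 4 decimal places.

Perimeter at t=0.665: 17.8144

Cross-section at t=0.665: each vertex is (1-t)·p0[i] + t·p1[i].
  v1: (1-0.665)·(2,0.27) + 0.665·(0.2,2.17) = (0.8030,1.5335)
  v2: (1-0.665)·(0.22,3.09) + 0.665·(-1.5,3.95) = (-0.9238,3.6619)
  v3: (1-0.665)·(-1.91,2.91) + 0.665·(-3.04,4.03) = (-2.6615,3.6548)
  v4: (1-0.665)·(-4.86,1.01) + 0.665·(-4.73,2.55) = (-4.7736,2.0341)
  v5: (1-0.665)·(-3.05,-2.06) + 0.665·(-3.87,0.41) = (-3.5953,-0.4174)
  v6: (1-0.665)·(-0.18,-3.11) + 0.665·(-1.82,-0.94) = (-1.2706,-1.6669)
  v7: (1-0.665)·(2.16,-0.93) + 0.665·(1.62,0.51) = (1.8009,0.0276)
Perimeter = Σ |v_{i+1} − v_i|:
  edge 1→2: √(-1.7268² + 2.1284²) = 2.7408 (running 2.7408)
  edge 2→3: √(-1.7377² + -0.0071²) = 1.7377 (running 4.4785)
  edge 3→4: √(-2.1121² + -1.6207²) = 2.6623 (running 7.1407)
  edge 4→5: √(1.1783² + -2.4516²) = 2.7200 (running 9.8607)
  edge 5→6: √(2.3247² + -1.2495²) = 2.6392 (running 12.4999)
  edge 6→7: √(3.0715² + 1.6946²) = 3.5079 (running 16.0079)
  edge 7→1: √(-0.9979² + 1.5059²) = 1.8065 (running 17.8144)
Perimeter = 17.8144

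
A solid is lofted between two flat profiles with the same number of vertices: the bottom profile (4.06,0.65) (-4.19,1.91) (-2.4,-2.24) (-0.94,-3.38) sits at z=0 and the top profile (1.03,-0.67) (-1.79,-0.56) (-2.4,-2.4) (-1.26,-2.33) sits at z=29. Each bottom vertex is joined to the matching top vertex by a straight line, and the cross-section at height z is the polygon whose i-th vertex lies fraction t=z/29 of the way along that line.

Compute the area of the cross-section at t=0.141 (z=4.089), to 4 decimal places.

Area at t=0.141: 18.3672

Cross-section at t=0.141: each vertex is (1-t)·p0[i] + t·p1[i].
  v1: (1-0.141)·(4.06,0.65) + 0.141·(1.03,-0.67) = (3.6328,0.4639)
  v2: (1-0.141)·(-4.19,1.91) + 0.141·(-1.79,-0.56) = (-3.8516,1.5617)
  v3: (1-0.141)·(-2.4,-2.24) + 0.141·(-2.4,-2.4) = (-2.4000,-2.2626)
  v4: (1-0.141)·(-0.94,-3.38) + 0.141·(-1.26,-2.33) = (-0.9851,-3.2319)
Shoelace sum Σ(x_i·y_{i+1} − x_{i+1}·y_i):
  i=1: 3.6328·1.5617 − -3.8516·0.4639 = +7.4601 (running +7.4601)
  i=2: -3.8516·-2.2626 − -2.4000·1.5617 = +12.4626 (running +19.9227)
  i=3: -2.4000·-3.2319 − -0.9851·-2.2626 = +5.5278 (running +25.4505)
  i=4: -0.9851·0.4639 − 3.6328·-3.2319 = +11.2840 (running +36.7345)
Area = |Σ|/2 = |36.7345|/2 = 18.3672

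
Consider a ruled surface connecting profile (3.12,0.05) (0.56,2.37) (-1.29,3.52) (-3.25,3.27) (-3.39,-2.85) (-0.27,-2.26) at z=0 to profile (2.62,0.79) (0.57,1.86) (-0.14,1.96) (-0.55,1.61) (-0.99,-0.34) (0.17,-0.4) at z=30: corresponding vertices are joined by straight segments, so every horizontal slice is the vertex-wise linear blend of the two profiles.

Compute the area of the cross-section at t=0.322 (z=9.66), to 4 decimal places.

Area at t=0.322: 17.8722

Cross-section at t=0.322: each vertex is (1-t)·p0[i] + t·p1[i].
  v1: (1-0.322)·(3.12,0.05) + 0.322·(2.62,0.79) = (2.9590,0.2883)
  v2: (1-0.322)·(0.56,2.37) + 0.322·(0.57,1.86) = (0.5632,2.2058)
  v3: (1-0.322)·(-1.29,3.52) + 0.322·(-0.14,1.96) = (-0.9197,3.0177)
  v4: (1-0.322)·(-3.25,3.27) + 0.322·(-0.55,1.61) = (-2.3806,2.7355)
  v5: (1-0.322)·(-3.39,-2.85) + 0.322·(-0.99,-0.34) = (-2.6172,-2.0418)
  v6: (1-0.322)·(-0.27,-2.26) + 0.322·(0.17,-0.4) = (-0.1283,-1.6611)
Shoelace sum Σ(x_i·y_{i+1} − x_{i+1}·y_i):
  i=1: 2.9590·2.2058 − 0.5632·0.2883 = +6.3645 (running +6.3645)
  i=2: 0.5632·3.0177 − -0.9197·2.2058 = +3.7283 (running +10.0928)
  i=3: -0.9197·2.7355 − -2.3806·3.0177 = +4.6681 (running +14.7609)
  i=4: -2.3806·-2.0418 − -2.6172·2.7355 = +12.0200 (running +26.7808)
  i=5: -2.6172·-1.6611 − -0.1283·-2.0418 = +4.0854 (running +30.8662)
  i=6: -0.1283·0.2883 − 2.9590·-1.6611 = +4.8781 (running +35.7444)
Area = |Σ|/2 = |35.7444|/2 = 17.8722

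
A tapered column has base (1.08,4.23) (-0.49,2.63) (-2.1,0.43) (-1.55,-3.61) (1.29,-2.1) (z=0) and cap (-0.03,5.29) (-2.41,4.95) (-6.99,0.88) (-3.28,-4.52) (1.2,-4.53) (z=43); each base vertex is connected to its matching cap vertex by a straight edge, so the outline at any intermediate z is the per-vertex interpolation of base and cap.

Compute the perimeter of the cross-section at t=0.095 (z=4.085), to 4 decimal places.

Cross-section at t=0.095: each vertex is (1-t)·p0[i] + t·p1[i].
  v1: (1-0.095)·(1.08,4.23) + 0.095·(-0.03,5.29) = (0.9746,4.3307)
  v2: (1-0.095)·(-0.49,2.63) + 0.095·(-2.41,4.95) = (-0.6724,2.8504)
  v3: (1-0.095)·(-2.1,0.43) + 0.095·(-6.99,0.88) = (-2.5646,0.4728)
  v4: (1-0.095)·(-1.55,-3.61) + 0.095·(-3.28,-4.52) = (-1.7144,-3.6964)
  v5: (1-0.095)·(1.29,-2.1) + 0.095·(1.2,-4.53) = (1.2814,-2.3308)
Perimeter = Σ |v_{i+1} − v_i|:
  edge 1→2: √(-1.6469² + -1.4803²) = 2.2144 (running 2.2144)
  edge 2→3: √(-1.8921² + -2.3777²) = 3.0387 (running 5.2531)
  edge 3→4: √(0.8502² + -4.1692²) = 4.2550 (running 9.5081)
  edge 4→5: √(2.9958² + 1.3656²) = 3.2924 (running 12.8005)
  edge 5→1: √(-0.3069² + 6.6616²) = 6.6686 (running 19.4691)
Perimeter = 19.4691

Perimeter at t=0.095: 19.4691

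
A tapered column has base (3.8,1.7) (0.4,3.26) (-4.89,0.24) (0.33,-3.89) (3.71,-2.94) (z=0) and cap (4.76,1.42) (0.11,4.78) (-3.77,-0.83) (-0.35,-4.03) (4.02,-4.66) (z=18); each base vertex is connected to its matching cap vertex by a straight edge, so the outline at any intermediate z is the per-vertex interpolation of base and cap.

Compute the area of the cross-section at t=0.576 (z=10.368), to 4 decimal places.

Area at t=0.576: 45.3591

Cross-section at t=0.576: each vertex is (1-t)·p0[i] + t·p1[i].
  v1: (1-0.576)·(3.8,1.7) + 0.576·(4.76,1.42) = (4.3530,1.5387)
  v2: (1-0.576)·(0.4,3.26) + 0.576·(0.11,4.78) = (0.2330,4.1355)
  v3: (1-0.576)·(-4.89,0.24) + 0.576·(-3.77,-0.83) = (-4.2449,-0.3763)
  v4: (1-0.576)·(0.33,-3.89) + 0.576·(-0.35,-4.03) = (-0.0617,-3.9706)
  v5: (1-0.576)·(3.71,-2.94) + 0.576·(4.02,-4.66) = (3.8886,-3.9307)
Shoelace sum Σ(x_i·y_{i+1} − x_{i+1}·y_i):
  i=1: 4.3530·4.1355 − 0.2330·1.5387 = +17.6433 (running +17.6433)
  i=2: 0.2330·-0.3763 − -4.2449·4.1355 = +17.4671 (running +35.1104)
  i=3: -4.2449·-3.9706 − -0.0617·-0.3763 = +16.8317 (running +51.9421)
  i=4: -0.0617·-3.9307 − 3.8886·-3.9706 = +15.6825 (running +67.6246)
  i=5: 3.8886·1.5387 − 4.3530·-3.9307 = +23.0937 (running +90.7183)
Area = |Σ|/2 = |90.7183|/2 = 45.3591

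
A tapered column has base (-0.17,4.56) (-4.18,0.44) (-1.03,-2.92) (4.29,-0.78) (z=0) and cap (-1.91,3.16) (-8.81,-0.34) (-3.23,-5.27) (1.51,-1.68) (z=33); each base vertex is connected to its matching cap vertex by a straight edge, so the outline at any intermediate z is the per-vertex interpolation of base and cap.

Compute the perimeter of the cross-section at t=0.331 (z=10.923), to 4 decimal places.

Cross-section at t=0.331: each vertex is (1-t)·p0[i] + t·p1[i].
  v1: (1-0.331)·(-0.17,4.56) + 0.331·(-1.91,3.16) = (-0.7459,4.0966)
  v2: (1-0.331)·(-4.18,0.44) + 0.331·(-8.81,-0.34) = (-5.7125,0.1818)
  v3: (1-0.331)·(-1.03,-2.92) + 0.331·(-3.23,-5.27) = (-1.7582,-3.6978)
  v4: (1-0.331)·(4.29,-0.78) + 0.331·(1.51,-1.68) = (3.3698,-1.0779)
Perimeter = Σ |v_{i+1} − v_i|:
  edge 1→2: √(-4.9666² + -3.9148²) = 6.3240 (running 6.3240)
  edge 2→3: √(3.9543² + -3.8797²) = 5.5397 (running 11.8637)
  edge 3→4: √(5.1280² + 2.6199²) = 5.7585 (running 17.6222)
  edge 4→1: √(-4.1158² + 5.1745²) = 6.6117 (running 24.2340)
Perimeter = 24.2340

Perimeter at t=0.331: 24.2340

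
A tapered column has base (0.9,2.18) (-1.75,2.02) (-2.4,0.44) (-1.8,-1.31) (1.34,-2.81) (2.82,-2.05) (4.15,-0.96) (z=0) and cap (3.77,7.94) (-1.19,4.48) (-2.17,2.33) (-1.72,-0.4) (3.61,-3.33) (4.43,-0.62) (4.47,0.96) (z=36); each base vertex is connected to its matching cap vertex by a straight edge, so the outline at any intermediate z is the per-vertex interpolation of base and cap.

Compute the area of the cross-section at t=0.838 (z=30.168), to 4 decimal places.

Cross-section at t=0.838: each vertex is (1-t)·p0[i] + t·p1[i].
  v1: (1-0.838)·(0.9,2.18) + 0.838·(3.77,7.94) = (3.3051,7.0069)
  v2: (1-0.838)·(-1.75,2.02) + 0.838·(-1.19,4.48) = (-1.2807,4.0815)
  v3: (1-0.838)·(-2.4,0.44) + 0.838·(-2.17,2.33) = (-2.2073,2.0238)
  v4: (1-0.838)·(-1.8,-1.31) + 0.838·(-1.72,-0.4) = (-1.7330,-0.5474)
  v5: (1-0.838)·(1.34,-2.81) + 0.838·(3.61,-3.33) = (3.2423,-3.2458)
  v6: (1-0.838)·(2.82,-2.05) + 0.838·(4.43,-0.62) = (4.1692,-0.8517)
  v7: (1-0.838)·(4.15,-0.96) + 0.838·(4.47,0.96) = (4.4182,0.6490)
Shoelace sum Σ(x_i·y_{i+1} − x_{i+1}·y_i):
  i=1: 3.3051·4.0815 − -1.2807·7.0069 = +22.4634 (running +22.4634)
  i=2: -1.2807·2.0238 − -2.2073·4.0815 = +6.4169 (running +28.8803)
  i=3: -2.2073·-0.5474 − -1.7330·2.0238 = +4.7155 (running +33.5958)
  i=4: -1.7330·-3.2458 − 3.2423·-0.5474 = +7.3997 (running +40.9955)
  i=5: 3.2423·-0.8517 − 4.1692·-3.2458 = +10.7709 (running +51.7663)
  i=6: 4.1692·0.6490 − 4.4182·-0.8517 = +6.4684 (running +58.2347)
  i=7: 4.4182·7.0069 − 3.3051·0.6490 = +28.8127 (running +87.0474)
Area = |Σ|/2 = |87.0474|/2 = 43.5237

Area at t=0.838: 43.5237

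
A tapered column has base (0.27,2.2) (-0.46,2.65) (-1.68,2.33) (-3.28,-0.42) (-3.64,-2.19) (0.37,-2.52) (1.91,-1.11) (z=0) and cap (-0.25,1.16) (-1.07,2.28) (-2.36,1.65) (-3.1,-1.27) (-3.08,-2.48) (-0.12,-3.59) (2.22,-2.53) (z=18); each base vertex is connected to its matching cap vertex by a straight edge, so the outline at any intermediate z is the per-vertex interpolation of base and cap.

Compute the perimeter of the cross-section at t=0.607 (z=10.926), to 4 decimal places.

Perimeter at t=0.607: 16.9678

Cross-section at t=0.607: each vertex is (1-t)·p0[i] + t·p1[i].
  v1: (1-0.607)·(0.27,2.2) + 0.607·(-0.25,1.16) = (-0.0456,1.5687)
  v2: (1-0.607)·(-0.46,2.65) + 0.607·(-1.07,2.28) = (-0.8303,2.4254)
  v3: (1-0.607)·(-1.68,2.33) + 0.607·(-2.36,1.65) = (-2.0928,1.9172)
  v4: (1-0.607)·(-3.28,-0.42) + 0.607·(-3.1,-1.27) = (-3.1707,-0.9359)
  v5: (1-0.607)·(-3.64,-2.19) + 0.607·(-3.08,-2.48) = (-3.3001,-2.3660)
  v6: (1-0.607)·(0.37,-2.52) + 0.607·(-0.12,-3.59) = (0.0726,-3.1695)
  v7: (1-0.607)·(1.91,-1.11) + 0.607·(2.22,-2.53) = (2.0982,-1.9719)
Perimeter = Σ |v_{i+1} − v_i|:
  edge 1→2: √(-0.7846² + 0.8567²) = 1.1617 (running 1.1617)
  edge 2→3: √(-1.2625² + -0.5082²) = 1.3609 (running 2.5226)
  edge 3→4: √(-1.0780² + -2.8532²) = 3.0500 (running 5.5727)
  edge 4→5: √(-0.1293² + -1.4301²) = 1.4359 (running 7.0086)
  edge 5→6: √(3.3726² + -0.8035²) = 3.4670 (running 10.4756)
  edge 6→7: √(2.0256² + 1.1975²) = 2.3531 (running 12.8287)
  edge 7→1: √(-2.1438² + 3.5407²) = 4.1391 (running 16.9678)
Perimeter = 16.9678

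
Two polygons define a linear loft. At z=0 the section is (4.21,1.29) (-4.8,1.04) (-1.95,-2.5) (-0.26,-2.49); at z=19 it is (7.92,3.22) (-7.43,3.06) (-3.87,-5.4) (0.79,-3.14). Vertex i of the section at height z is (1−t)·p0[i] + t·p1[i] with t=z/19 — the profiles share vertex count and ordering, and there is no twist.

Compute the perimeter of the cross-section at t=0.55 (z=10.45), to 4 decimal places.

Cross-section at t=0.55: each vertex is (1-t)·p0[i] + t·p1[i].
  v1: (1-0.55)·(4.21,1.29) + 0.55·(7.92,3.22) = (6.2505,2.3515)
  v2: (1-0.55)·(-4.8,1.04) + 0.55·(-7.43,3.06) = (-6.2465,2.1510)
  v3: (1-0.55)·(-1.95,-2.5) + 0.55·(-3.87,-5.4) = (-3.0060,-4.0950)
  v4: (1-0.55)·(-0.26,-2.49) + 0.55·(0.79,-3.14) = (0.3175,-2.8475)
Perimeter = Σ |v_{i+1} − v_i|:
  edge 1→2: √(-12.4970² + -0.2005²) = 12.4986 (running 12.4986)
  edge 2→3: √(3.2405² + -6.2460²) = 7.0366 (running 19.5352)
  edge 3→4: √(3.3235² + 1.2475²) = 3.5499 (running 23.0851)
  edge 4→1: √(5.9330² + 5.1990²) = 7.8886 (running 30.9737)
Perimeter = 30.9737

Perimeter at t=0.55: 30.9737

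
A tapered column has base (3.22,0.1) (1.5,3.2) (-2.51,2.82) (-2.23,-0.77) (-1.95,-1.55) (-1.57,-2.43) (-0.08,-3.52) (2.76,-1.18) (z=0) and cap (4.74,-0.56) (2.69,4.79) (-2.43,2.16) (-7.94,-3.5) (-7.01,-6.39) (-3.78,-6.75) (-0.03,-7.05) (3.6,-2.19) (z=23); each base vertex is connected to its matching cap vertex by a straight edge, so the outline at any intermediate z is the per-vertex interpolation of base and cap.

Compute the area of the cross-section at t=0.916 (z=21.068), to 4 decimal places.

Area at t=0.916: 81.9563

Cross-section at t=0.916: each vertex is (1-t)·p0[i] + t·p1[i].
  v1: (1-0.916)·(3.22,0.1) + 0.916·(4.74,-0.56) = (4.6123,-0.5046)
  v2: (1-0.916)·(1.5,3.2) + 0.916·(2.69,4.79) = (2.5900,4.6564)
  v3: (1-0.916)·(-2.51,2.82) + 0.916·(-2.43,2.16) = (-2.4367,2.2154)
  v4: (1-0.916)·(-2.23,-0.77) + 0.916·(-7.94,-3.5) = (-7.4604,-3.2707)
  v5: (1-0.916)·(-1.95,-1.55) + 0.916·(-7.01,-6.39) = (-6.5850,-5.9834)
  v6: (1-0.916)·(-1.57,-2.43) + 0.916·(-3.78,-6.75) = (-3.5944,-6.3871)
  v7: (1-0.916)·(-0.08,-3.52) + 0.916·(-0.03,-7.05) = (-0.0342,-6.7535)
  v8: (1-0.916)·(2.76,-1.18) + 0.916·(3.6,-2.19) = (3.5294,-2.1052)
Shoelace sum Σ(x_i·y_{i+1} − x_{i+1}·y_i):
  i=1: 4.6123·4.6564 − 2.5900·-0.5046 = +22.7838 (running +22.7838)
  i=2: 2.5900·2.2154 − -2.4367·4.6564 = +17.0845 (running +39.8683)
  i=3: -2.4367·-3.2707 − -7.4604·2.2154 = +24.4977 (running +64.3661)
  i=4: -7.4604·-5.9834 − -6.5850·-3.2707 = +23.1013 (running +87.4674)
  i=5: -6.5850·-6.3871 − -3.5944·-5.9834 = +20.5523 (running +108.0197)
  i=6: -3.5944·-6.7535 − -0.0342·-6.3871 = +24.0560 (running +132.0757)
  i=7: -0.0342·-2.1052 − 3.5294·-6.7535 = +23.9080 (running +155.9837)
  i=8: 3.5294·-0.5046 − 4.6123·-2.1052 = +7.9289 (running +163.9125)
Area = |Σ|/2 = |163.9125|/2 = 81.9563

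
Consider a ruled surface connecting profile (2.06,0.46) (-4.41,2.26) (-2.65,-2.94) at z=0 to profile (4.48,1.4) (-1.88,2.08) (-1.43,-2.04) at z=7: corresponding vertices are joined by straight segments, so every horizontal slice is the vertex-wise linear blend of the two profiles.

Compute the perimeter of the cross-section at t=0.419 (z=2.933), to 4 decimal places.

Perimeter at t=0.419: 17.6926

Cross-section at t=0.419: each vertex is (1-t)·p0[i] + t·p1[i].
  v1: (1-0.419)·(2.06,0.46) + 0.419·(4.48,1.4) = (3.0740,0.8539)
  v2: (1-0.419)·(-4.41,2.26) + 0.419·(-1.88,2.08) = (-3.3499,2.1846)
  v3: (1-0.419)·(-2.65,-2.94) + 0.419·(-1.43,-2.04) = (-2.1388,-2.5629)
Perimeter = Σ |v_{i+1} − v_i|:
  edge 1→2: √(-6.4239² + 1.3307²) = 6.5603 (running 6.5603)
  edge 2→3: √(1.2111² + -4.7475²) = 4.8995 (running 11.4598)
  edge 3→1: √(5.2128² + 3.4168²) = 6.2328 (running 17.6926)
Perimeter = 17.6926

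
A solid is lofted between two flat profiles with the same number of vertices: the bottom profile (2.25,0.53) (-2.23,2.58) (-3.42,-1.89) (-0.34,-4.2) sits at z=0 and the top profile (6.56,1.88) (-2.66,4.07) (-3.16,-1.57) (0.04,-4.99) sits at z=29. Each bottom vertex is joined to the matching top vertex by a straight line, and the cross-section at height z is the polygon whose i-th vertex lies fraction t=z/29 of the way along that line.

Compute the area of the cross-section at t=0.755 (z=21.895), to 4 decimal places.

Cross-section at t=0.755: each vertex is (1-t)·p0[i] + t·p1[i].
  v1: (1-0.755)·(2.25,0.53) + 0.755·(6.56,1.88) = (5.5040,1.5493)
  v2: (1-0.755)·(-2.23,2.58) + 0.755·(-2.66,4.07) = (-2.5547,3.7050)
  v3: (1-0.755)·(-3.42,-1.89) + 0.755·(-3.16,-1.57) = (-3.2237,-1.6484)
  v4: (1-0.755)·(-0.34,-4.2) + 0.755·(0.04,-4.99) = (-0.0531,-4.7965)
Shoelace sum Σ(x_i·y_{i+1} − x_{i+1}·y_i):
  i=1: 5.5040·3.7050 − -2.5547·1.5493 = +24.3500 (running +24.3500)
  i=2: -2.5547·-1.6484 − -3.2237·3.7050 = +16.1547 (running +40.5048)
  i=3: -3.2237·-4.7965 − -0.0531·-1.6484 = +15.3748 (running +55.8795)
  i=4: -0.0531·1.5493 − 5.5040·-4.7965 = +26.3176 (running +82.1972)
Area = |Σ|/2 = |82.1972|/2 = 41.0986

Area at t=0.755: 41.0986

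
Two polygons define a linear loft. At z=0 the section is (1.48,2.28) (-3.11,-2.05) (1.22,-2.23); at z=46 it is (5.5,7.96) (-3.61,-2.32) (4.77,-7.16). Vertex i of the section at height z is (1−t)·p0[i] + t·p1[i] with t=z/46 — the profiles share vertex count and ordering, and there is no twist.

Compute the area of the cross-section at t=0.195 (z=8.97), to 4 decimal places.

Area at t=0.195: 17.0327

Cross-section at t=0.195: each vertex is (1-t)·p0[i] + t·p1[i].
  v1: (1-0.195)·(1.48,2.28) + 0.195·(5.5,7.96) = (2.2639,3.3876)
  v2: (1-0.195)·(-3.11,-2.05) + 0.195·(-3.61,-2.32) = (-3.2075,-2.1026)
  v3: (1-0.195)·(1.22,-2.23) + 0.195·(4.77,-7.16) = (1.9122,-3.1913)
Shoelace sum Σ(x_i·y_{i+1} − x_{i+1}·y_i):
  i=1: 2.2639·-2.1026 − -3.2075·3.3876 = +6.1055 (running +6.1055)
  i=2: -3.2075·-3.1913 − 1.9122·-2.1026 = +14.2570 (running +20.3626)
  i=3: 1.9122·3.3876 − 2.2639·-3.1913 = +13.7028 (running +34.0654)
Area = |Σ|/2 = |34.0654|/2 = 17.0327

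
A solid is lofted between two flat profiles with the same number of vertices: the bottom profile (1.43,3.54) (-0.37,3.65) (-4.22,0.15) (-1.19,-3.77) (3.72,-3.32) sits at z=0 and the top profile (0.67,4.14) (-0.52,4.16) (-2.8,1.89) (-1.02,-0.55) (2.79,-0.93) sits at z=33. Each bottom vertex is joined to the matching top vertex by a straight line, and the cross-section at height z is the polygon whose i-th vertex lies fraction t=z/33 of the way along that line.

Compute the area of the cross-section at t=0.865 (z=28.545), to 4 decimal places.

Cross-section at t=0.865: each vertex is (1-t)·p0[i] + t·p1[i].
  v1: (1-0.865)·(1.43,3.54) + 0.865·(0.67,4.14) = (0.7726,4.0590)
  v2: (1-0.865)·(-0.37,3.65) + 0.865·(-0.52,4.16) = (-0.4998,4.0912)
  v3: (1-0.865)·(-4.22,0.15) + 0.865·(-2.8,1.89) = (-2.9917,1.6551)
  v4: (1-0.865)·(-1.19,-3.77) + 0.865·(-1.02,-0.55) = (-1.0430,-0.9847)
  v5: (1-0.865)·(3.72,-3.32) + 0.865·(2.79,-0.93) = (2.9156,-1.2527)
Shoelace sum Σ(x_i·y_{i+1} − x_{i+1}·y_i):
  i=1: 0.7726·4.0912 − -0.4998·4.0590 = +5.1893 (running +5.1893)
  i=2: -0.4998·1.6551 − -2.9917·4.0912 = +11.4124 (running +16.6017)
  i=3: -2.9917·-0.9847 − -1.0430·1.6551 = +4.6721 (running +21.2738)
  i=4: -1.0430·-1.2527 − 2.9156·-0.9847 = +4.1774 (running +25.4512)
  i=5: 2.9156·4.0590 − 0.7726·-1.2527 = +12.8020 (running +38.2532)
Area = |Σ|/2 = |38.2532|/2 = 19.1266

Area at t=0.865: 19.1266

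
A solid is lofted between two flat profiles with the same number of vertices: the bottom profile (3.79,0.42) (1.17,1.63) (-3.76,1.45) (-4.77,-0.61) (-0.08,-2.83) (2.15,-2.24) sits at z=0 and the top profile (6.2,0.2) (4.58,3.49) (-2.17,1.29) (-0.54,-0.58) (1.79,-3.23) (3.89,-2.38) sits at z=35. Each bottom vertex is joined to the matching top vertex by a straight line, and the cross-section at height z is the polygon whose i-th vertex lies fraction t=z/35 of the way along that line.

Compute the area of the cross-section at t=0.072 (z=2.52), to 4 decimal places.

Cross-section at t=0.072: each vertex is (1-t)·p0[i] + t·p1[i].
  v1: (1-0.072)·(3.79,0.42) + 0.072·(6.2,0.2) = (3.9635,0.4042)
  v2: (1-0.072)·(1.17,1.63) + 0.072·(4.58,3.49) = (1.4155,1.7639)
  v3: (1-0.072)·(-3.76,1.45) + 0.072·(-2.17,1.29) = (-3.6455,1.4385)
  v4: (1-0.072)·(-4.77,-0.61) + 0.072·(-0.54,-0.58) = (-4.4654,-0.6078)
  v5: (1-0.072)·(-0.08,-2.83) + 0.072·(1.79,-3.23) = (0.0546,-2.8588)
  v6: (1-0.072)·(2.15,-2.24) + 0.072·(3.89,-2.38) = (2.2753,-2.2501)
Shoelace sum Σ(x_i·y_{i+1} − x_{i+1}·y_i):
  i=1: 3.9635·1.7639 − 1.4155·0.4042 = +6.4192 (running +6.4192)
  i=2: 1.4155·1.4385 − -3.6455·1.7639 = +8.4666 (running +14.8858)
  i=3: -3.6455·-0.6078 − -4.4654·1.4385 = +8.6393 (running +23.5252)
  i=4: -4.4654·-2.8588 − 0.0546·-0.6078 = +12.7990 (running +36.3242)
  i=5: 0.0546·-2.2501 − 2.2753·-2.8588 = +6.3816 (running +42.7058)
  i=6: 2.2753·0.4042 − 3.9635·-2.2501 = +9.8378 (running +52.5436)
Area = |Σ|/2 = |52.5436|/2 = 26.2718

Area at t=0.072: 26.2718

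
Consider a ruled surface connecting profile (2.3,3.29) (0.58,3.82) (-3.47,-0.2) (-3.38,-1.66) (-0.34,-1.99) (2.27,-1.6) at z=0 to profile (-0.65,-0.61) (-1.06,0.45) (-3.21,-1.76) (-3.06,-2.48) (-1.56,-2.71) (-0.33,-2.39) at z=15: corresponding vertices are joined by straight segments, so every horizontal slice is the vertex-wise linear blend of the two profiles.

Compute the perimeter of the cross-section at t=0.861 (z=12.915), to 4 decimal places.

Perimeter at t=0.861: 10.8529

Cross-section at t=0.861: each vertex is (1-t)·p0[i] + t·p1[i].
  v1: (1-0.861)·(2.3,3.29) + 0.861·(-0.65,-0.61) = (-0.2399,-0.0679)
  v2: (1-0.861)·(0.58,3.82) + 0.861·(-1.06,0.45) = (-0.8320,0.9184)
  v3: (1-0.861)·(-3.47,-0.2) + 0.861·(-3.21,-1.76) = (-3.2461,-1.5432)
  v4: (1-0.861)·(-3.38,-1.66) + 0.861·(-3.06,-2.48) = (-3.1045,-2.3660)
  v5: (1-0.861)·(-0.34,-1.99) + 0.861·(-1.56,-2.71) = (-1.3904,-2.6099)
  v6: (1-0.861)·(2.27,-1.6) + 0.861·(-0.33,-2.39) = (0.0314,-2.2802)
Perimeter = Σ |v_{i+1} − v_i|:
  edge 1→2: √(-0.5921² + 0.9863²) = 1.1504 (running 1.1504)
  edge 2→3: √(-2.4141² + -2.4616²) = 3.4478 (running 4.5982)
  edge 3→4: √(0.1417² + -0.8229²) = 0.8350 (running 5.4332)
  edge 4→5: √(1.7141² + -0.2439²) = 1.7313 (running 7.1645)
  edge 5→6: √(1.4218² + 0.3297²) = 1.4596 (running 8.6240)
  edge 6→1: √(-0.2714² + 2.2123²) = 2.2289 (running 10.8529)
Perimeter = 10.8529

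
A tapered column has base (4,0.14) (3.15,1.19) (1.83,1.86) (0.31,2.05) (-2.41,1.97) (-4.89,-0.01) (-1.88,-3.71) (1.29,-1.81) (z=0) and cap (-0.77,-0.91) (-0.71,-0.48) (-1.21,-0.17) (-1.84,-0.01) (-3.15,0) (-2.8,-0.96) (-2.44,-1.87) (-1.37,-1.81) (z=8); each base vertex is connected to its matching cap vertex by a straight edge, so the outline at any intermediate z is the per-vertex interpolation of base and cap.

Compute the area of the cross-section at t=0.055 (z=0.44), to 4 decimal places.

Cross-section at t=0.055: each vertex is (1-t)·p0[i] + t·p1[i].
  v1: (1-0.055)·(4,0.14) + 0.055·(-0.77,-0.91) = (3.7376,0.0822)
  v2: (1-0.055)·(3.15,1.19) + 0.055·(-0.71,-0.48) = (2.9377,1.0981)
  v3: (1-0.055)·(1.83,1.86) + 0.055·(-1.21,-0.17) = (1.6628,1.7484)
  v4: (1-0.055)·(0.31,2.05) + 0.055·(-1.84,-0.01) = (0.1917,1.9367)
  v5: (1-0.055)·(-2.41,1.97) + 0.055·(-3.15,0) = (-2.4507,1.8616)
  v6: (1-0.055)·(-4.89,-0.01) + 0.055·(-2.8,-0.96) = (-4.7750,-0.0622)
  v7: (1-0.055)·(-1.88,-3.71) + 0.055·(-2.44,-1.87) = (-1.9108,-3.6088)
  v8: (1-0.055)·(1.29,-1.81) + 0.055·(-1.37,-1.81) = (1.1437,-1.8100)
Shoelace sum Σ(x_i·y_{i+1} − x_{i+1}·y_i):
  i=1: 3.7376·1.0981 − 2.9377·0.0822 = +3.8629 (running +3.8629)
  i=2: 2.9377·1.7484 − 1.6628·1.0981 = +3.3101 (running +7.1730)
  i=3: 1.6628·1.9367 − 0.1917·1.7484 = +2.8851 (running +10.0581)
  i=4: 0.1917·1.8616 − -2.4507·1.9367 = +5.1032 (running +15.1613)
  i=5: -2.4507·-0.0622 − -4.7750·1.8616 = +9.0420 (running +24.2034)
  i=6: -4.7750·-3.6088 − -1.9108·-0.0622 = +17.1133 (running +41.3166)
  i=7: -1.9108·-1.8100 − 1.1437·-3.6088 = +7.5859 (running +48.9026)
  i=8: 1.1437·0.0822 − 3.7376·-1.8100 = +6.8592 (running +55.7618)
Area = |Σ|/2 = |55.7618|/2 = 27.8809

Area at t=0.055: 27.8809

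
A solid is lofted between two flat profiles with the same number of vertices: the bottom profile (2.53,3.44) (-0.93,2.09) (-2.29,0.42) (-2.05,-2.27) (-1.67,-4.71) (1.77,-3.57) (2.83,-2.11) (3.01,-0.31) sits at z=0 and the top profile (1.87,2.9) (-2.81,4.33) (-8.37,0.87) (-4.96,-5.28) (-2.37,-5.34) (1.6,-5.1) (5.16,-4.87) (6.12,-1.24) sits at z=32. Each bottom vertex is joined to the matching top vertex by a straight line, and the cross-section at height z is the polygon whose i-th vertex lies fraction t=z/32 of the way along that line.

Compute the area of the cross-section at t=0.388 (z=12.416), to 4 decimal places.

Area at t=0.388: 52.2587

Cross-section at t=0.388: each vertex is (1-t)·p0[i] + t·p1[i].
  v1: (1-0.388)·(2.53,3.44) + 0.388·(1.87,2.9) = (2.2739,3.2305)
  v2: (1-0.388)·(-0.93,2.09) + 0.388·(-2.81,4.33) = (-1.6594,2.9591)
  v3: (1-0.388)·(-2.29,0.42) + 0.388·(-8.37,0.87) = (-4.6490,0.5946)
  v4: (1-0.388)·(-2.05,-2.27) + 0.388·(-4.96,-5.28) = (-3.1791,-3.4379)
  v5: (1-0.388)·(-1.67,-4.71) + 0.388·(-2.37,-5.34) = (-1.9416,-4.9544)
  v6: (1-0.388)·(1.77,-3.57) + 0.388·(1.6,-5.1) = (1.7040,-4.1636)
  v7: (1-0.388)·(2.83,-2.11) + 0.388·(5.16,-4.87) = (3.7340,-3.1809)
  v8: (1-0.388)·(3.01,-0.31) + 0.388·(6.12,-1.24) = (4.2167,-0.6708)
Shoelace sum Σ(x_i·y_{i+1} − x_{i+1}·y_i):
  i=1: 2.2739·2.9591 − -1.6594·3.2305 = +12.0896 (running +12.0896)
  i=2: -1.6594·0.5946 − -4.6490·2.9591 = +12.7704 (running +24.8600)
  i=3: -4.6490·-3.4379 − -3.1791·0.5946 = +17.8731 (running +42.7331)
  i=4: -3.1791·-4.9544 − -1.9416·-3.4379 = +9.0756 (running +51.8087)
  i=5: -1.9416·-4.1636 − 1.7040·-4.9544 = +16.5267 (running +68.3353)
  i=6: 1.7040·-3.1809 − 3.7340·-4.1636 = +10.1269 (running +78.4622)
  i=7: 3.7340·-0.6708 − 4.2167·-3.1809 = +10.9078 (running +89.3700)
  i=8: 4.2167·3.2305 − 2.2739·-0.6708 = +15.1473 (running +104.5173)
Area = |Σ|/2 = |104.5173|/2 = 52.2587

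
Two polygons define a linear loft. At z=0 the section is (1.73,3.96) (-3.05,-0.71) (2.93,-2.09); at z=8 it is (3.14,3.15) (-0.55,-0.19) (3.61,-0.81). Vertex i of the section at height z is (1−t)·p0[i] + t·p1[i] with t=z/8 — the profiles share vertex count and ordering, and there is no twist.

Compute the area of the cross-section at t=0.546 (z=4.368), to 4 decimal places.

Area at t=0.546: 11.8518

Cross-section at t=0.546: each vertex is (1-t)·p0[i] + t·p1[i].
  v1: (1-0.546)·(1.73,3.96) + 0.546·(3.14,3.15) = (2.4999,3.5177)
  v2: (1-0.546)·(-3.05,-0.71) + 0.546·(-0.55,-0.19) = (-1.6850,-0.4261)
  v3: (1-0.546)·(2.93,-2.09) + 0.546·(3.61,-0.81) = (3.3013,-1.3911)
Shoelace sum Σ(x_i·y_{i+1} − x_{i+1}·y_i):
  i=1: 2.4999·-0.4261 − -1.6850·3.5177 = +4.8623 (running +4.8623)
  i=2: -1.6850·-1.3911 − 3.3013·-0.4261 = +3.7506 (running +8.6129)
  i=3: 3.3013·3.5177 − 2.4999·-1.3911 = +15.0906 (running +23.7035)
Area = |Σ|/2 = |23.7035|/2 = 11.8518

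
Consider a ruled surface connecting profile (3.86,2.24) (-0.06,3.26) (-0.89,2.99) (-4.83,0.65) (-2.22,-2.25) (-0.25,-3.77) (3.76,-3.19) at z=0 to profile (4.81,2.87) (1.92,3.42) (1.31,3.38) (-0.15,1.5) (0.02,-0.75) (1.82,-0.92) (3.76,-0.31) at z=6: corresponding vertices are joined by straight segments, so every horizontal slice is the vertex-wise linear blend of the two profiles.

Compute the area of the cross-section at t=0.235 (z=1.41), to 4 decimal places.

Area at t=0.235: 35.3372

Cross-section at t=0.235: each vertex is (1-t)·p0[i] + t·p1[i].
  v1: (1-0.235)·(3.86,2.24) + 0.235·(4.81,2.87) = (4.0832,2.3881)
  v2: (1-0.235)·(-0.06,3.26) + 0.235·(1.92,3.42) = (0.4053,3.2976)
  v3: (1-0.235)·(-0.89,2.99) + 0.235·(1.31,3.38) = (-0.3730,3.0816)
  v4: (1-0.235)·(-4.83,0.65) + 0.235·(-0.15,1.5) = (-3.7302,0.8498)
  v5: (1-0.235)·(-2.22,-2.25) + 0.235·(0.02,-0.75) = (-1.6936,-1.8975)
  v6: (1-0.235)·(-0.25,-3.77) + 0.235·(1.82,-0.92) = (0.2364,-3.1003)
  v7: (1-0.235)·(3.76,-3.19) + 0.235·(3.76,-0.31) = (3.7600,-2.5132)
Shoelace sum Σ(x_i·y_{i+1} − x_{i+1}·y_i):
  i=1: 4.0832·3.2976 − 0.4053·2.3881 = +12.4970 (running +12.4970)
  i=2: 0.4053·3.0816 − -0.3730·3.2976 = +2.4790 (running +14.9760)
  i=3: -0.3730·0.8498 − -3.7302·3.0816 = +11.1782 (running +26.1543)
  i=4: -3.7302·-1.8975 − -1.6936·0.8498 = +8.5172 (running +34.6715)
  i=5: -1.6936·-3.1003 − 0.2364·-1.8975 = +5.6992 (running +40.3707)
  i=6: 0.2364·-2.5132 − 3.7600·-3.1003 = +11.0627 (running +51.4334)
  i=7: 3.7600·2.3881 − 4.0832·-2.5132 = +19.2411 (running +70.6745)
Area = |Σ|/2 = |70.6745|/2 = 35.3372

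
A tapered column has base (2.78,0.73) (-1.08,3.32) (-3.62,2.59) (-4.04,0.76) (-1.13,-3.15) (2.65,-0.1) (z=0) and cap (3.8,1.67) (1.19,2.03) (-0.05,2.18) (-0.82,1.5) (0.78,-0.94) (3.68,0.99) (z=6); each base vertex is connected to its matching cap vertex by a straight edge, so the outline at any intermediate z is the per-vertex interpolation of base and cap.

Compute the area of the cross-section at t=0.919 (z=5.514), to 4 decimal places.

Area at t=0.919: 9.2317

Cross-section at t=0.919: each vertex is (1-t)·p0[i] + t·p1[i].
  v1: (1-0.919)·(2.78,0.73) + 0.919·(3.8,1.67) = (3.7174,1.5939)
  v2: (1-0.919)·(-1.08,3.32) + 0.919·(1.19,2.03) = (1.0061,2.1345)
  v3: (1-0.919)·(-3.62,2.59) + 0.919·(-0.05,2.18) = (-0.3392,2.2132)
  v4: (1-0.919)·(-4.04,0.76) + 0.919·(-0.82,1.5) = (-1.0808,1.4401)
  v5: (1-0.919)·(-1.13,-3.15) + 0.919·(0.78,-0.94) = (0.6253,-1.1190)
  v6: (1-0.919)·(2.65,-0.1) + 0.919·(3.68,0.99) = (3.5966,0.9017)
Shoelace sum Σ(x_i·y_{i+1} − x_{i+1}·y_i):
  i=1: 3.7174·2.1345 − 1.0061·1.5939 = +6.3311 (running +6.3311)
  i=2: 1.0061·2.2132 − -0.3392·2.1345 = +2.9507 (running +9.2818)
  i=3: -0.3392·1.4401 − -1.0808·2.2132 = +1.9037 (running +11.1855)
  i=4: -1.0808·-1.1190 − 0.6253·1.4401 = +0.3090 (running +11.4945)
  i=5: 0.6253·0.9017 − 3.5966·-1.1190 = +4.5884 (running +16.0829)
  i=6: 3.5966·1.5939 − 3.7174·0.9017 = +2.3804 (running +18.4633)
Area = |Σ|/2 = |18.4633|/2 = 9.2317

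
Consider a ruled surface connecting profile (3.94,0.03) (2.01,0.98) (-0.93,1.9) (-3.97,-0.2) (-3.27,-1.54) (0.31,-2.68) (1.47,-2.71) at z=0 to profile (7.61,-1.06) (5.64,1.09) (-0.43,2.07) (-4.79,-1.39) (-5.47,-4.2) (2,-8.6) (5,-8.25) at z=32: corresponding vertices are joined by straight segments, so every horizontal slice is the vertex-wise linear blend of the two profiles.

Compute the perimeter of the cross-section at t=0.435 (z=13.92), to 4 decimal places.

Cross-section at t=0.435: each vertex is (1-t)·p0[i] + t·p1[i].
  v1: (1-0.435)·(3.94,0.03) + 0.435·(7.61,-1.06) = (5.5365,-0.4441)
  v2: (1-0.435)·(2.01,0.98) + 0.435·(5.64,1.09) = (3.5890,1.0278)
  v3: (1-0.435)·(-0.93,1.9) + 0.435·(-0.43,2.07) = (-0.7125,1.9739)
  v4: (1-0.435)·(-3.97,-0.2) + 0.435·(-4.79,-1.39) = (-4.3267,-0.7176)
  v5: (1-0.435)·(-3.27,-1.54) + 0.435·(-5.47,-4.2) = (-4.2270,-2.6971)
  v6: (1-0.435)·(0.31,-2.68) + 0.435·(2,-8.6) = (1.0452,-5.2552)
  v7: (1-0.435)·(1.47,-2.71) + 0.435·(5,-8.25) = (3.0055,-5.1199)
Perimeter = Σ |v_{i+1} − v_i|:
  edge 1→2: √(-1.9474² + 1.4720²) = 2.4411 (running 2.4411)
  edge 2→3: √(-4.3015² + 0.9461²) = 4.4044 (running 6.8455)
  edge 3→4: √(-3.6142² + -2.6916²) = 4.5063 (running 11.3518)
  edge 4→5: √(0.0997² + -1.9794²) = 1.9820 (running 13.3338)
  edge 5→6: √(5.2721² + -2.5581²) = 5.8600 (running 19.1938)
  edge 6→7: √(1.9604² + 0.1353²) = 1.9651 (running 21.1589)
  edge 7→1: √(2.5309² + 4.6757²) = 5.3168 (running 26.4756)
Perimeter = 26.4756

Perimeter at t=0.435: 26.4756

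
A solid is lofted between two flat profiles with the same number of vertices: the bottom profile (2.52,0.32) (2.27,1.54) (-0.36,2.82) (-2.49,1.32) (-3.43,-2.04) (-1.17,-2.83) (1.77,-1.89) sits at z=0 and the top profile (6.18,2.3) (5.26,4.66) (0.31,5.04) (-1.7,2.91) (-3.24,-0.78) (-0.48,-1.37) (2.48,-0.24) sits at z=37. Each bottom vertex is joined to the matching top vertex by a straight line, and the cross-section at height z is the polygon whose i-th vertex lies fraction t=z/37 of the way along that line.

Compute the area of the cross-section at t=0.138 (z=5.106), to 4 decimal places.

Area at t=0.138: 24.8867

Cross-section at t=0.138: each vertex is (1-t)·p0[i] + t·p1[i].
  v1: (1-0.138)·(2.52,0.32) + 0.138·(6.18,2.3) = (3.0251,0.5932)
  v2: (1-0.138)·(2.27,1.54) + 0.138·(5.26,4.66) = (2.6826,1.9706)
  v3: (1-0.138)·(-0.36,2.82) + 0.138·(0.31,5.04) = (-0.2675,3.1264)
  v4: (1-0.138)·(-2.49,1.32) + 0.138·(-1.7,2.91) = (-2.3810,1.5394)
  v5: (1-0.138)·(-3.43,-2.04) + 0.138·(-3.24,-0.78) = (-3.4038,-1.8661)
  v6: (1-0.138)·(-1.17,-2.83) + 0.138·(-0.48,-1.37) = (-1.0748,-2.6285)
  v7: (1-0.138)·(1.77,-1.89) + 0.138·(2.48,-0.24) = (1.8680,-1.6623)
Shoelace sum Σ(x_i·y_{i+1} − x_{i+1}·y_i):
  i=1: 3.0251·1.9706 − 2.6826·0.5932 = +4.3697 (running +4.3697)
  i=2: 2.6826·3.1264 − -0.2675·1.9706 = +8.9140 (running +13.2837)
  i=3: -0.2675·1.5394 − -2.3810·3.1264 = +7.0319 (running +20.3156)
  i=4: -2.3810·-1.8661 − -3.4038·1.5394 = +9.6830 (running +29.9987)
  i=5: -3.4038·-2.6285 − -1.0748·-1.8661 = +6.9412 (running +36.9399)
  i=6: -1.0748·-1.6623 − 1.8680·-2.6285 = +6.6966 (running +43.6366)
  i=7: 1.8680·0.5932 − 3.0251·-1.6623 = +6.1368 (running +49.7733)
Area = |Σ|/2 = |49.7733|/2 = 24.8867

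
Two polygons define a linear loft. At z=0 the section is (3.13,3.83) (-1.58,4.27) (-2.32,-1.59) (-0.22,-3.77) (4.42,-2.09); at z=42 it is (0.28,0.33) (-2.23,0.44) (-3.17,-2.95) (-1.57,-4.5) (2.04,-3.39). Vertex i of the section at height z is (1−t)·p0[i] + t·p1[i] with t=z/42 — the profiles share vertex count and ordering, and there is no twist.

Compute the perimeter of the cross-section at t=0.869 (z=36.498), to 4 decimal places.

Cross-section at t=0.869: each vertex is (1-t)·p0[i] + t·p1[i].
  v1: (1-0.869)·(3.13,3.83) + 0.869·(0.28,0.33) = (0.6533,0.7885)
  v2: (1-0.869)·(-1.58,4.27) + 0.869·(-2.23,0.44) = (-2.1448,0.9417)
  v3: (1-0.869)·(-2.32,-1.59) + 0.869·(-3.17,-2.95) = (-3.0587,-2.7718)
  v4: (1-0.869)·(-0.22,-3.77) + 0.869·(-1.57,-4.5) = (-1.3932,-4.4044)
  v5: (1-0.869)·(4.42,-2.09) + 0.869·(2.04,-3.39) = (2.3518,-3.2197)
Perimeter = Σ |v_{i+1} − v_i|:
  edge 1→2: √(-2.7982² + 0.1532²) = 2.8024 (running 2.8024)
  edge 2→3: √(-0.9138² + -3.7136²) = 3.8243 (running 6.6267)
  edge 3→4: √(1.6655² + -1.6325²) = 2.3322 (running 8.9589)
  edge 4→5: √(3.7449² + 1.1847²) = 3.9278 (running 12.8868)
  edge 5→1: √(-1.6984² + 4.0082²) = 4.3532 (running 17.2400)
Perimeter = 17.2400

Perimeter at t=0.869: 17.2400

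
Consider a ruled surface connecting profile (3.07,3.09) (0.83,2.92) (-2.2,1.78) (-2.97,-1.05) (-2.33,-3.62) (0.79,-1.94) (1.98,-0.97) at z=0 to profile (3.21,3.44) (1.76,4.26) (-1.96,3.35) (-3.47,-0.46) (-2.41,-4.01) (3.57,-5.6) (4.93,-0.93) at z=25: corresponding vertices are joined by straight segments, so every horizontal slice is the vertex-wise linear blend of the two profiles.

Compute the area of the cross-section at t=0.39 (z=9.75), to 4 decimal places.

Cross-section at t=0.39: each vertex is (1-t)·p0[i] + t·p1[i].
  v1: (1-0.39)·(3.07,3.09) + 0.39·(3.21,3.44) = (3.1246,3.2265)
  v2: (1-0.39)·(0.83,2.92) + 0.39·(1.76,4.26) = (1.1927,3.4426)
  v3: (1-0.39)·(-2.2,1.78) + 0.39·(-1.96,3.35) = (-2.1064,2.3923)
  v4: (1-0.39)·(-2.97,-1.05) + 0.39·(-3.47,-0.46) = (-3.1650,-0.8199)
  v5: (1-0.39)·(-2.33,-3.62) + 0.39·(-2.41,-4.01) = (-2.3612,-3.7721)
  v6: (1-0.39)·(0.79,-1.94) + 0.39·(3.57,-5.6) = (1.8742,-3.3674)
  v7: (1-0.39)·(1.98,-0.97) + 0.39·(4.93,-0.93) = (3.1305,-0.9544)
Shoelace sum Σ(x_i·y_{i+1} − x_{i+1}·y_i):
  i=1: 3.1246·3.4426 − 1.1927·3.2265 = +6.9085 (running +6.9085)
  i=2: 1.1927·2.3923 − -2.1064·3.4426 = +10.1048 (running +17.0133)
  i=3: -2.1064·-0.8199 − -3.1650·2.3923 = +9.2987 (running +26.3120)
  i=4: -3.1650·-3.7721 − -2.3612·-0.8199 = +10.0027 (running +36.3147)
  i=5: -2.3612·-3.3674 − 1.8742·-3.7721 = +15.0208 (running +51.3355)
  i=6: 1.8742·-0.9544 − 3.1305·-3.3674 = +8.7529 (running +60.0884)
  i=7: 3.1305·3.2265 − 3.1246·-0.9544 = +13.0827 (running +73.1711)
Area = |Σ|/2 = |73.1711|/2 = 36.5855

Area at t=0.39: 36.5855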